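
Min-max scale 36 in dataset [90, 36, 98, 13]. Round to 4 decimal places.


Min = 13, Max = 98
Range = 98 - 13 = 85
Scaled = (x - min) / (max - min)
= (36 - 13) / 85
= 23 / 85
= 0.2706

0.2706


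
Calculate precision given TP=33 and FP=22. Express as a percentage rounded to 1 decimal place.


Precision = TP / (TP + FP) * 100
= 33 / (33 + 22)
= 33 / 55
= 0.6
= 60.0%

60.0


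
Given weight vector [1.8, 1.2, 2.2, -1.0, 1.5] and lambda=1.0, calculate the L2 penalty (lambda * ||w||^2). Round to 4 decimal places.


Squaring each weight:
1.8^2 = 3.24
1.2^2 = 1.44
2.2^2 = 4.84
(-1.0)^2 = 1.0
1.5^2 = 2.25
Sum of squares = 12.77
Penalty = 1.0 * 12.77 = 12.7700

12.7700


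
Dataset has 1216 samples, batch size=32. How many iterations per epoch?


Iterations per epoch = dataset_size / batch_size
= 1216 / 32
= 38

38


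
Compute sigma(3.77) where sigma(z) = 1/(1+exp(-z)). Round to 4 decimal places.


sigmoid(z) = 1 / (1 + exp(-z))
exp(-(3.77)) = exp(-3.77) = 0.0231
1 + 0.0231 = 1.0231
1 / 1.0231 = 0.9775

0.9775


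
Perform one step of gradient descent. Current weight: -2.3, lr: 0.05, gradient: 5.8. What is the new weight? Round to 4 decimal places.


w_new = w_old - lr * gradient
= -2.3 - 0.05 * 5.8
= -2.3 - (0.29)
= -2.5900

-2.5900


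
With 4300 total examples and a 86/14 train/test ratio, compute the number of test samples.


Train samples = 4300 * 86% = 3698
Test samples = 4300 - 3698
= 602

602


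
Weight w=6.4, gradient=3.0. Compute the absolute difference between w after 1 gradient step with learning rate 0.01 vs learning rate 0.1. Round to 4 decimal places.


With lr=0.01: w_new = 6.4 - 0.01 * 3.0 = 6.37
With lr=0.1: w_new = 6.4 - 0.1 * 3.0 = 6.1
Absolute difference = |6.37 - 6.1|
= 0.2700

0.2700


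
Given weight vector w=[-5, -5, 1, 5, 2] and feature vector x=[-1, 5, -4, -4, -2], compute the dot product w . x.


Element-wise products:
-5 * -1 = 5
-5 * 5 = -25
1 * -4 = -4
5 * -4 = -20
2 * -2 = -4
Sum = 5 + -25 + -4 + -20 + -4
= -48

-48


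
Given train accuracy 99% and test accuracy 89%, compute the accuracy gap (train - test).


Gap = train_accuracy - test_accuracy
= 99 - 89
= 10%
This moderate gap may indicate mild overfitting.

10


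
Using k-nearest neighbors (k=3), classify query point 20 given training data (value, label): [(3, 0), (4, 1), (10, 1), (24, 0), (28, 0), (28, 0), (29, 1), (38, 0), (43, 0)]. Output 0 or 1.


Distances from query 20:
Point 24 (class 0): distance = 4
Point 28 (class 0): distance = 8
Point 28 (class 0): distance = 8
K=3 nearest neighbors: classes = [0, 0, 0]
Votes for class 1: 0 / 3
Majority vote => class 0

0


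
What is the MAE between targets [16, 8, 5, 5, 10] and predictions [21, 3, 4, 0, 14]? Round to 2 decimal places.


Absolute errors: [5, 5, 1, 5, 4]
Sum of absolute errors = 20
MAE = 20 / 5 = 4.00

4.00


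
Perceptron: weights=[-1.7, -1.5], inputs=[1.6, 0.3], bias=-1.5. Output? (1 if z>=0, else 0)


z = w . x + b
= -1.7*1.6 + -1.5*0.3 + -1.5
= -2.72 + -0.45 + -1.5
= -3.17 + -1.5
= -4.67
Since z = -4.67 < 0, output = 0

0


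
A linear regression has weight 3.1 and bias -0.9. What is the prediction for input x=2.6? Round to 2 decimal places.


y = 3.1 * 2.6 + (-0.9)
= 8.06 + (-0.9)
= 7.16

7.16


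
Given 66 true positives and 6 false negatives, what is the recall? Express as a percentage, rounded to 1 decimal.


Recall = TP / (TP + FN) * 100
= 66 / (66 + 6)
= 66 / 72
= 0.9167
= 91.7%

91.7


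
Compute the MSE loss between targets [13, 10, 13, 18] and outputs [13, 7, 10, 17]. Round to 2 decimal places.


Differences: [0, 3, 3, 1]
Squared errors: [0, 9, 9, 1]
Sum of squared errors = 19
MSE = 19 / 4 = 4.75

4.75


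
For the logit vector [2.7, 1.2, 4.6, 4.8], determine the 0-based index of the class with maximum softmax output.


Softmax is a monotonic transformation, so it preserves the argmax.
We need to find the index of the maximum logit.
Index 0: 2.7
Index 1: 1.2
Index 2: 4.6
Index 3: 4.8
Maximum logit = 4.8 at index 3

3


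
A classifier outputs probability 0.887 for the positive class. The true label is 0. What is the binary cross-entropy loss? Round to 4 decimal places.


For y=0: Loss = -log(1-p)
= -log(1 - 0.887)
= -log(0.113)
= -(-2.1804)
= 2.1804

2.1804


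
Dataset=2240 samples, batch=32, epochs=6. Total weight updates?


Iterations per epoch = 2240 / 32 = 70
Total updates = iterations_per_epoch * epochs
= 70 * 6
= 420

420


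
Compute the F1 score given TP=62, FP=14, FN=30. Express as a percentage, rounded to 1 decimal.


Precision = TP / (TP + FP) = 62 / 76 = 0.8158
Recall = TP / (TP + FN) = 62 / 92 = 0.6739
F1 = 2 * P * R / (P + R)
= 2 * 0.8158 * 0.6739 / (0.8158 + 0.6739)
= 1.0995 / 1.4897
= 0.7381
As percentage: 73.8%

73.8


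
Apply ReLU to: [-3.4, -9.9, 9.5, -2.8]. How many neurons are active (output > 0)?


ReLU(x) = max(0, x) for each element:
ReLU(-3.4) = 0
ReLU(-9.9) = 0
ReLU(9.5) = 9.5
ReLU(-2.8) = 0
Active neurons (>0): 1

1


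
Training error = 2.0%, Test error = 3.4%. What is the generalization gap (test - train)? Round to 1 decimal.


Generalization gap = test_error - train_error
= 3.4 - 2.0
= 1.4%
A small gap suggests good generalization.

1.4


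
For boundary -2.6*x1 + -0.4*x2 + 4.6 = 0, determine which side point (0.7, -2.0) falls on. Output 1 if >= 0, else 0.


Compute -2.6 * 0.7 + -0.4 * -2.0 + 4.6
= -1.82 + 0.8 + 4.6
= 3.58
Since 3.58 >= 0, the point is on the positive side.

1


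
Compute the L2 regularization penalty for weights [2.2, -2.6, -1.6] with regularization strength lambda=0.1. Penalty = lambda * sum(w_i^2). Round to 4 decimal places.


Squaring each weight:
2.2^2 = 4.84
(-2.6)^2 = 6.76
(-1.6)^2 = 2.56
Sum of squares = 14.16
Penalty = 0.1 * 14.16 = 1.4160

1.4160


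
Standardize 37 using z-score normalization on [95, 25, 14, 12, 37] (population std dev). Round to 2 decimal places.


Mean = (95 + 25 + 14 + 12 + 37) / 5 = 36.6
Variance = sum((x_i - mean)^2) / n = 932.24
Std = sqrt(932.24) = 30.5326
Z = (x - mean) / std
= (37 - 36.6) / 30.5326
= 0.4 / 30.5326
= 0.01

0.01


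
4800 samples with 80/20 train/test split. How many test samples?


Train samples = 4800 * 80% = 3840
Test samples = 4800 - 3840
= 960

960


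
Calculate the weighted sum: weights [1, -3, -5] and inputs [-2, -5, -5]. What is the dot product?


Element-wise products:
1 * -2 = -2
-3 * -5 = 15
-5 * -5 = 25
Sum = -2 + 15 + 25
= 38

38


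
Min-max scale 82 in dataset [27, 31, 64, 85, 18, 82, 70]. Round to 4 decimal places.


Min = 18, Max = 85
Range = 85 - 18 = 67
Scaled = (x - min) / (max - min)
= (82 - 18) / 67
= 64 / 67
= 0.9552

0.9552


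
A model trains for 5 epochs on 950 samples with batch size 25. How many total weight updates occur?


Iterations per epoch = 950 / 25 = 38
Total updates = iterations_per_epoch * epochs
= 38 * 5
= 190

190


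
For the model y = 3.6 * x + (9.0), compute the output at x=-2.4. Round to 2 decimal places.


y = 3.6 * -2.4 + (9.0)
= -8.64 + (9.0)
= 0.36

0.36


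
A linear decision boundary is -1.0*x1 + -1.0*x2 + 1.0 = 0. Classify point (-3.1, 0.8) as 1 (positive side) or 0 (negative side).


Compute -1.0 * -3.1 + -1.0 * 0.8 + 1.0
= 3.1 + -0.8 + 1.0
= 3.3
Since 3.3 >= 0, the point is on the positive side.

1


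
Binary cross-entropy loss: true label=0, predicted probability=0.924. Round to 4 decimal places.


For y=0: Loss = -log(1-p)
= -log(1 - 0.924)
= -log(0.076)
= -(-2.577)
= 2.5770

2.5770


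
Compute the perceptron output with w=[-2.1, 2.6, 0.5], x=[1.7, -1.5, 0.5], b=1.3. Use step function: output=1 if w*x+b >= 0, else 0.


z = w . x + b
= -2.1*1.7 + 2.6*-1.5 + 0.5*0.5 + 1.3
= -3.57 + -3.9 + 0.25 + 1.3
= -7.22 + 1.3
= -5.92
Since z = -5.92 < 0, output = 0

0


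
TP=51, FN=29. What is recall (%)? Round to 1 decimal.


Recall = TP / (TP + FN) * 100
= 51 / (51 + 29)
= 51 / 80
= 0.6375
= 63.8%

63.8


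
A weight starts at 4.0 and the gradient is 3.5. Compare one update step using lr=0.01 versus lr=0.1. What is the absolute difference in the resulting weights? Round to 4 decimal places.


With lr=0.01: w_new = 4.0 - 0.01 * 3.5 = 3.965
With lr=0.1: w_new = 4.0 - 0.1 * 3.5 = 3.65
Absolute difference = |3.965 - 3.65|
= 0.3150

0.3150


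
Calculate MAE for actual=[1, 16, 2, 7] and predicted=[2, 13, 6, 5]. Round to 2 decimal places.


Absolute errors: [1, 3, 4, 2]
Sum of absolute errors = 10
MAE = 10 / 4 = 2.50

2.50


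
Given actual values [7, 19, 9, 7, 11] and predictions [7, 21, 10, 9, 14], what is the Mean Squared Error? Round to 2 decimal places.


Differences: [0, -2, -1, -2, -3]
Squared errors: [0, 4, 1, 4, 9]
Sum of squared errors = 18
MSE = 18 / 5 = 3.60

3.60


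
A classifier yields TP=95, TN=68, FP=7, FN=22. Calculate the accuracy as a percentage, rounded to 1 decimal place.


Accuracy = (TP + TN) / (TP + TN + FP + FN) * 100
= (95 + 68) / (95 + 68 + 7 + 22)
= 163 / 192
= 0.849
= 84.9%

84.9


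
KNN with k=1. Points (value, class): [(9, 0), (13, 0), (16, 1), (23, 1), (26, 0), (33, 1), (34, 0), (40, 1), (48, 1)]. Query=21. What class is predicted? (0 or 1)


Distances from query 21:
Point 23 (class 1): distance = 2
K=1 nearest neighbors: classes = [1]
Votes for class 1: 1 / 1
Majority vote => class 1

1


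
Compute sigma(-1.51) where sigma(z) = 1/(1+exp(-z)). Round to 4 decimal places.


sigmoid(z) = 1 / (1 + exp(-z))
exp(-(-1.51)) = exp(1.51) = 4.5267
1 + 4.5267 = 5.5267
1 / 5.5267 = 0.1809

0.1809


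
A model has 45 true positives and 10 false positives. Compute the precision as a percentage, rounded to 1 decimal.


Precision = TP / (TP + FP) * 100
= 45 / (45 + 10)
= 45 / 55
= 0.8182
= 81.8%

81.8


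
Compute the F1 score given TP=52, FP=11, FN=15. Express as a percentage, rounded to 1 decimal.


Precision = TP / (TP + FP) = 52 / 63 = 0.8254
Recall = TP / (TP + FN) = 52 / 67 = 0.7761
F1 = 2 * P * R / (P + R)
= 2 * 0.8254 * 0.7761 / (0.8254 + 0.7761)
= 1.2812 / 1.6015
= 0.8
As percentage: 80.0%

80.0


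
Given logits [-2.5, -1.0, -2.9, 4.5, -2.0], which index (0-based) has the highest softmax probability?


Softmax is a monotonic transformation, so it preserves the argmax.
We need to find the index of the maximum logit.
Index 0: -2.5
Index 1: -1.0
Index 2: -2.9
Index 3: 4.5
Index 4: -2.0
Maximum logit = 4.5 at index 3

3


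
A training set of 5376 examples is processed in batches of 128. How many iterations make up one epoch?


Iterations per epoch = dataset_size / batch_size
= 5376 / 128
= 42

42


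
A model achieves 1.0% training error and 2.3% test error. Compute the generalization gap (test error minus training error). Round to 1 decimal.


Generalization gap = test_error - train_error
= 2.3 - 1.0
= 1.3%
A small gap suggests good generalization.

1.3


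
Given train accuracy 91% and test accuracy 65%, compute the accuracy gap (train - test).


Gap = train_accuracy - test_accuracy
= 91 - 65
= 26%
This large gap strongly indicates overfitting.

26


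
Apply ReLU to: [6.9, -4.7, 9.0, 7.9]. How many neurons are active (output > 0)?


ReLU(x) = max(0, x) for each element:
ReLU(6.9) = 6.9
ReLU(-4.7) = 0
ReLU(9.0) = 9.0
ReLU(7.9) = 7.9
Active neurons (>0): 3

3


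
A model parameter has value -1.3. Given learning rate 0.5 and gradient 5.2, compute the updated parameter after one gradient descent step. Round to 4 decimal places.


w_new = w_old - lr * gradient
= -1.3 - 0.5 * 5.2
= -1.3 - (2.6)
= -3.9000

-3.9000


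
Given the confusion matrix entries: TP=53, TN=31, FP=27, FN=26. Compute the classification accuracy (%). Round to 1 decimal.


Accuracy = (TP + TN) / (TP + TN + FP + FN) * 100
= (53 + 31) / (53 + 31 + 27 + 26)
= 84 / 137
= 0.6131
= 61.3%

61.3


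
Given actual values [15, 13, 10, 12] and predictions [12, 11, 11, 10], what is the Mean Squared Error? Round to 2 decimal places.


Differences: [3, 2, -1, 2]
Squared errors: [9, 4, 1, 4]
Sum of squared errors = 18
MSE = 18 / 4 = 4.50

4.50


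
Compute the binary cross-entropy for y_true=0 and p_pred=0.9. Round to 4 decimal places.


For y=0: Loss = -log(1-p)
= -log(1 - 0.9)
= -log(0.1)
= -(-2.3026)
= 2.3026

2.3026


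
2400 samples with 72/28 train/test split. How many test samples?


Train samples = 2400 * 72% = 1728
Test samples = 2400 - 1728
= 672

672


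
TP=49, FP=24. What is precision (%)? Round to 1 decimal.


Precision = TP / (TP + FP) * 100
= 49 / (49 + 24)
= 49 / 73
= 0.6712
= 67.1%

67.1


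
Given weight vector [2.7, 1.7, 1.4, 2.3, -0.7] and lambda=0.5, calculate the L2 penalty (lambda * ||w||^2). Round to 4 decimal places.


Squaring each weight:
2.7^2 = 7.29
1.7^2 = 2.89
1.4^2 = 1.96
2.3^2 = 5.29
(-0.7)^2 = 0.49
Sum of squares = 17.92
Penalty = 0.5 * 17.92 = 8.9600

8.9600


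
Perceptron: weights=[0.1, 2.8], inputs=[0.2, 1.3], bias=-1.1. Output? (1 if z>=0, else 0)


z = w . x + b
= 0.1*0.2 + 2.8*1.3 + -1.1
= 0.02 + 3.64 + -1.1
= 3.66 + -1.1
= 2.56
Since z = 2.56 >= 0, output = 1

1


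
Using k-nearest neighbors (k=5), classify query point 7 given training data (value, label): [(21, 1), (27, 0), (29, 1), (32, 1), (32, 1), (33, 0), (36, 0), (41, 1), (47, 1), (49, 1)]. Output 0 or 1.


Distances from query 7:
Point 21 (class 1): distance = 14
Point 27 (class 0): distance = 20
Point 29 (class 1): distance = 22
Point 32 (class 1): distance = 25
Point 32 (class 1): distance = 25
K=5 nearest neighbors: classes = [1, 0, 1, 1, 1]
Votes for class 1: 4 / 5
Majority vote => class 1

1


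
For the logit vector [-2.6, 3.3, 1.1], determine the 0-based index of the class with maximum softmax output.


Softmax is a monotonic transformation, so it preserves the argmax.
We need to find the index of the maximum logit.
Index 0: -2.6
Index 1: 3.3
Index 2: 1.1
Maximum logit = 3.3 at index 1

1


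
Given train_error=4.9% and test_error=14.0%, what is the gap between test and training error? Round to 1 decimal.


Generalization gap = test_error - train_error
= 14.0 - 4.9
= 9.1%
A moderate gap.

9.1


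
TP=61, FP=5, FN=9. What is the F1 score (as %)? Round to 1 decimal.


Precision = TP / (TP + FP) = 61 / 66 = 0.9242
Recall = TP / (TP + FN) = 61 / 70 = 0.8714
F1 = 2 * P * R / (P + R)
= 2 * 0.9242 * 0.8714 / (0.9242 + 0.8714)
= 1.6108 / 1.7957
= 0.8971
As percentage: 89.7%

89.7


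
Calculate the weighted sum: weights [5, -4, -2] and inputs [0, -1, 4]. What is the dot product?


Element-wise products:
5 * 0 = 0
-4 * -1 = 4
-2 * 4 = -8
Sum = 0 + 4 + -8
= -4

-4


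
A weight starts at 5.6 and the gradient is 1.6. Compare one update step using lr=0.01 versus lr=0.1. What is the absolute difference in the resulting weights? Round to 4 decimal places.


With lr=0.01: w_new = 5.6 - 0.01 * 1.6 = 5.584
With lr=0.1: w_new = 5.6 - 0.1 * 1.6 = 5.44
Absolute difference = |5.584 - 5.44|
= 0.1440

0.1440


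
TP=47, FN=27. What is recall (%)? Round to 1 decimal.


Recall = TP / (TP + FN) * 100
= 47 / (47 + 27)
= 47 / 74
= 0.6351
= 63.5%

63.5


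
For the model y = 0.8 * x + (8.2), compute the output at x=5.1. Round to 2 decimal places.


y = 0.8 * 5.1 + (8.2)
= 4.08 + (8.2)
= 12.28

12.28


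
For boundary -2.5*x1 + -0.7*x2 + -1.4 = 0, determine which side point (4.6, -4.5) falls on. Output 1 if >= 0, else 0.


Compute -2.5 * 4.6 + -0.7 * -4.5 + -1.4
= -11.5 + 3.15 + -1.4
= -9.75
Since -9.75 < 0, the point is on the negative side.

0


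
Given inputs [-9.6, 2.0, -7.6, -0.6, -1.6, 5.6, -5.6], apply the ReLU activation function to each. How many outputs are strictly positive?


ReLU(x) = max(0, x) for each element:
ReLU(-9.6) = 0
ReLU(2.0) = 2.0
ReLU(-7.6) = 0
ReLU(-0.6) = 0
ReLU(-1.6) = 0
ReLU(5.6) = 5.6
ReLU(-5.6) = 0
Active neurons (>0): 2

2


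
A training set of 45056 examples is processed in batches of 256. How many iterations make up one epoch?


Iterations per epoch = dataset_size / batch_size
= 45056 / 256
= 176

176


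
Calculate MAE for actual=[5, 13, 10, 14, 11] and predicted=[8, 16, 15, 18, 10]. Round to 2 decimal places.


Absolute errors: [3, 3, 5, 4, 1]
Sum of absolute errors = 16
MAE = 16 / 5 = 3.20

3.20


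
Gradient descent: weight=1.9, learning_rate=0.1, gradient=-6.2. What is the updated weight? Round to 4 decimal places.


w_new = w_old - lr * gradient
= 1.9 - 0.1 * -6.2
= 1.9 - (-0.62)
= 2.5200

2.5200


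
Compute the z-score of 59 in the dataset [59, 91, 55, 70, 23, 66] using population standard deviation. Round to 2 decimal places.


Mean = (59 + 91 + 55 + 70 + 23 + 66) / 6 = 60.6667
Variance = sum((x_i - mean)^2) / n = 414.8889
Std = sqrt(414.8889) = 20.3688
Z = (x - mean) / std
= (59 - 60.6667) / 20.3688
= -1.6667 / 20.3688
= -0.08

-0.08


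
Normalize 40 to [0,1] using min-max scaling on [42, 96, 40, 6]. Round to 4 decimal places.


Min = 6, Max = 96
Range = 96 - 6 = 90
Scaled = (x - min) / (max - min)
= (40 - 6) / 90
= 34 / 90
= 0.3778

0.3778


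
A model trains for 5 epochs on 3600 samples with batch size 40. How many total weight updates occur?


Iterations per epoch = 3600 / 40 = 90
Total updates = iterations_per_epoch * epochs
= 90 * 5
= 450

450


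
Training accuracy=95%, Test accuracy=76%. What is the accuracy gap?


Gap = train_accuracy - test_accuracy
= 95 - 76
= 19%
This gap suggests the model is overfitting.

19


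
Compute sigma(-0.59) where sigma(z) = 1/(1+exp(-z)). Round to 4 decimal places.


sigmoid(z) = 1 / (1 + exp(-z))
exp(-(-0.59)) = exp(0.59) = 1.804
1 + 1.804 = 2.804
1 / 2.804 = 0.3566

0.3566


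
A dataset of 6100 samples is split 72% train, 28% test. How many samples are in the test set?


Train samples = 6100 * 72% = 4392
Test samples = 6100 - 4392
= 1708

1708


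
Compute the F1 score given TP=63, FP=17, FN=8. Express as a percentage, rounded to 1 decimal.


Precision = TP / (TP + FP) = 63 / 80 = 0.7875
Recall = TP / (TP + FN) = 63 / 71 = 0.8873
F1 = 2 * P * R / (P + R)
= 2 * 0.7875 * 0.8873 / (0.7875 + 0.8873)
= 1.3975 / 1.6748
= 0.8344
As percentage: 83.4%

83.4


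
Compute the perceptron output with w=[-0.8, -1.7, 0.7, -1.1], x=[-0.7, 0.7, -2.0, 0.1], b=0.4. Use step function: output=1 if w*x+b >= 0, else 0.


z = w . x + b
= -0.8*-0.7 + -1.7*0.7 + 0.7*-2.0 + -1.1*0.1 + 0.4
= 0.56 + -1.19 + -1.4 + -0.11 + 0.4
= -2.14 + 0.4
= -1.74
Since z = -1.74 < 0, output = 0

0


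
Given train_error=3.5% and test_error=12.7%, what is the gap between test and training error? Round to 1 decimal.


Generalization gap = test_error - train_error
= 12.7 - 3.5
= 9.2%
A moderate gap.

9.2


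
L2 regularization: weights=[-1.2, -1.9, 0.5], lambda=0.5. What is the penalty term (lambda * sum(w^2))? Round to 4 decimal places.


Squaring each weight:
(-1.2)^2 = 1.44
(-1.9)^2 = 3.61
0.5^2 = 0.25
Sum of squares = 5.3
Penalty = 0.5 * 5.3 = 2.6500

2.6500


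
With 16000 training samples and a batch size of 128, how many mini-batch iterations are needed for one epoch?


Iterations per epoch = dataset_size / batch_size
= 16000 / 128
= 125

125


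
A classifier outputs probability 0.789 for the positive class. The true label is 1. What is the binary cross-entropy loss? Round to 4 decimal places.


For y=1: Loss = -log(p)
= -log(0.789)
= -(-0.237)
= 0.2370

0.2370


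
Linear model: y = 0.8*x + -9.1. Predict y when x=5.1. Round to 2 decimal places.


y = 0.8 * 5.1 + (-9.1)
= 4.08 + (-9.1)
= -5.02

-5.02


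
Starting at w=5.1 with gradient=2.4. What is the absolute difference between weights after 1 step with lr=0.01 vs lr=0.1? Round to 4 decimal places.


With lr=0.01: w_new = 5.1 - 0.01 * 2.4 = 5.076
With lr=0.1: w_new = 5.1 - 0.1 * 2.4 = 4.86
Absolute difference = |5.076 - 4.86|
= 0.2160

0.2160


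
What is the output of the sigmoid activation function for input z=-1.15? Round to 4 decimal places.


sigmoid(z) = 1 / (1 + exp(-z))
exp(-(-1.15)) = exp(1.15) = 3.1582
1 + 3.1582 = 4.1582
1 / 4.1582 = 0.2405

0.2405


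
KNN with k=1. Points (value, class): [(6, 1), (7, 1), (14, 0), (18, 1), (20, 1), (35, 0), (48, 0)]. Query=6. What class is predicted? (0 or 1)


Distances from query 6:
Point 6 (class 1): distance = 0
K=1 nearest neighbors: classes = [1]
Votes for class 1: 1 / 1
Majority vote => class 1

1


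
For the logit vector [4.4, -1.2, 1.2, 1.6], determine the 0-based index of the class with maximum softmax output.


Softmax is a monotonic transformation, so it preserves the argmax.
We need to find the index of the maximum logit.
Index 0: 4.4
Index 1: -1.2
Index 2: 1.2
Index 3: 1.6
Maximum logit = 4.4 at index 0

0


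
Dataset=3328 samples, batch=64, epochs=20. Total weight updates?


Iterations per epoch = 3328 / 64 = 52
Total updates = iterations_per_epoch * epochs
= 52 * 20
= 1040

1040


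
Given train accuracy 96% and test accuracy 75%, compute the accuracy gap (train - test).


Gap = train_accuracy - test_accuracy
= 96 - 75
= 21%
This large gap strongly indicates overfitting.

21


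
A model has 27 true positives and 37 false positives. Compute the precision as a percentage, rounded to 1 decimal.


Precision = TP / (TP + FP) * 100
= 27 / (27 + 37)
= 27 / 64
= 0.4219
= 42.2%

42.2


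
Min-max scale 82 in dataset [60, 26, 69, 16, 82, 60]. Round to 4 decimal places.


Min = 16, Max = 82
Range = 82 - 16 = 66
Scaled = (x - min) / (max - min)
= (82 - 16) / 66
= 66 / 66
= 1.0000

1.0000


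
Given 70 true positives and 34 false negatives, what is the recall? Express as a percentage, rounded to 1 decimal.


Recall = TP / (TP + FN) * 100
= 70 / (70 + 34)
= 70 / 104
= 0.6731
= 67.3%

67.3


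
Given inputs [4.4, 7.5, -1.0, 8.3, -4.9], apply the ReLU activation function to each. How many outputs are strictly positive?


ReLU(x) = max(0, x) for each element:
ReLU(4.4) = 4.4
ReLU(7.5) = 7.5
ReLU(-1.0) = 0
ReLU(8.3) = 8.3
ReLU(-4.9) = 0
Active neurons (>0): 3

3


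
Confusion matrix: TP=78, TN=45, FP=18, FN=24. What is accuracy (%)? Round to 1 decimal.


Accuracy = (TP + TN) / (TP + TN + FP + FN) * 100
= (78 + 45) / (78 + 45 + 18 + 24)
= 123 / 165
= 0.7455
= 74.5%

74.5


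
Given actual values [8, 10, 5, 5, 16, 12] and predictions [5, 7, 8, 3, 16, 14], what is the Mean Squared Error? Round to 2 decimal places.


Differences: [3, 3, -3, 2, 0, -2]
Squared errors: [9, 9, 9, 4, 0, 4]
Sum of squared errors = 35
MSE = 35 / 6 = 5.83

5.83


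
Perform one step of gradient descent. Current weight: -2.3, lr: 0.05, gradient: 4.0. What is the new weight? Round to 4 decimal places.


w_new = w_old - lr * gradient
= -2.3 - 0.05 * 4.0
= -2.3 - (0.2)
= -2.5000

-2.5000


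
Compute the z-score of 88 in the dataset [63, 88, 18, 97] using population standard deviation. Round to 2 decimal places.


Mean = (63 + 88 + 18 + 97) / 4 = 66.5
Variance = sum((x_i - mean)^2) / n = 939.25
Std = sqrt(939.25) = 30.6472
Z = (x - mean) / std
= (88 - 66.5) / 30.6472
= 21.5 / 30.6472
= 0.70

0.70


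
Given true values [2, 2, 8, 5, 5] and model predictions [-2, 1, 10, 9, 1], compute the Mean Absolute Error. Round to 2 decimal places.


Absolute errors: [4, 1, 2, 4, 4]
Sum of absolute errors = 15
MAE = 15 / 5 = 3.00

3.00


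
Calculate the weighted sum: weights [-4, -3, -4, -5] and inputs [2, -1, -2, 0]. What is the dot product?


Element-wise products:
-4 * 2 = -8
-3 * -1 = 3
-4 * -2 = 8
-5 * 0 = 0
Sum = -8 + 3 + 8 + 0
= 3

3


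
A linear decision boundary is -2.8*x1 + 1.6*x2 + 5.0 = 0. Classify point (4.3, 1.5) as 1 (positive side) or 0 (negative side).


Compute -2.8 * 4.3 + 1.6 * 1.5 + 5.0
= -12.04 + 2.4 + 5.0
= -4.64
Since -4.64 < 0, the point is on the negative side.

0


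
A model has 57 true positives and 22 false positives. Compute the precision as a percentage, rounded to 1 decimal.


Precision = TP / (TP + FP) * 100
= 57 / (57 + 22)
= 57 / 79
= 0.7215
= 72.2%

72.2


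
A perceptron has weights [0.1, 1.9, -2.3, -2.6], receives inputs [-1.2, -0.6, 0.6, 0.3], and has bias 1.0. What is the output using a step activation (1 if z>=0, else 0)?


z = w . x + b
= 0.1*-1.2 + 1.9*-0.6 + -2.3*0.6 + -2.6*0.3 + 1.0
= -0.12 + -1.14 + -1.38 + -0.78 + 1.0
= -3.42 + 1.0
= -2.42
Since z = -2.42 < 0, output = 0

0


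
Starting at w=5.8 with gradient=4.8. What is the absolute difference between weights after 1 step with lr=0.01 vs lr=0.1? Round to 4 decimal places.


With lr=0.01: w_new = 5.8 - 0.01 * 4.8 = 5.752
With lr=0.1: w_new = 5.8 - 0.1 * 4.8 = 5.32
Absolute difference = |5.752 - 5.32|
= 0.4320

0.4320


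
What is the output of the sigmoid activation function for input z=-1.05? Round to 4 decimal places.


sigmoid(z) = 1 / (1 + exp(-z))
exp(-(-1.05)) = exp(1.05) = 2.8577
1 + 2.8577 = 3.8577
1 / 3.8577 = 0.2592

0.2592


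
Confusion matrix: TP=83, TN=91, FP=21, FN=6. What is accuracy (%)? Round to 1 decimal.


Accuracy = (TP + TN) / (TP + TN + FP + FN) * 100
= (83 + 91) / (83 + 91 + 21 + 6)
= 174 / 201
= 0.8657
= 86.6%

86.6


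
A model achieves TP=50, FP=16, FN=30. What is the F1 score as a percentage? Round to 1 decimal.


Precision = TP / (TP + FP) = 50 / 66 = 0.7576
Recall = TP / (TP + FN) = 50 / 80 = 0.625
F1 = 2 * P * R / (P + R)
= 2 * 0.7576 * 0.625 / (0.7576 + 0.625)
= 0.947 / 1.3826
= 0.6849
As percentage: 68.5%

68.5


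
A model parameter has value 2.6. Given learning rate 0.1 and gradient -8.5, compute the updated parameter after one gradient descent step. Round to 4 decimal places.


w_new = w_old - lr * gradient
= 2.6 - 0.1 * -8.5
= 2.6 - (-0.85)
= 3.4500

3.4500


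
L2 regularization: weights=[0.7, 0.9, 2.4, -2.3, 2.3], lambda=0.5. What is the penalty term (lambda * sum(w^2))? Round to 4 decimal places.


Squaring each weight:
0.7^2 = 0.49
0.9^2 = 0.81
2.4^2 = 5.76
(-2.3)^2 = 5.29
2.3^2 = 5.29
Sum of squares = 17.64
Penalty = 0.5 * 17.64 = 8.8200

8.8200


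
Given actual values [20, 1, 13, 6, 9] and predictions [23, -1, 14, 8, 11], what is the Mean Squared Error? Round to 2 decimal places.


Differences: [-3, 2, -1, -2, -2]
Squared errors: [9, 4, 1, 4, 4]
Sum of squared errors = 22
MSE = 22 / 5 = 4.40

4.40


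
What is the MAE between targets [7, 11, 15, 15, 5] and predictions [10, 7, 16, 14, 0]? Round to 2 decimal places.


Absolute errors: [3, 4, 1, 1, 5]
Sum of absolute errors = 14
MAE = 14 / 5 = 2.80

2.80


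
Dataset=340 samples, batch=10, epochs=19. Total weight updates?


Iterations per epoch = 340 / 10 = 34
Total updates = iterations_per_epoch * epochs
= 34 * 19
= 646

646


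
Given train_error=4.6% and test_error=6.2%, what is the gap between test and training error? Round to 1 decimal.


Generalization gap = test_error - train_error
= 6.2 - 4.6
= 1.6%
A small gap suggests good generalization.

1.6


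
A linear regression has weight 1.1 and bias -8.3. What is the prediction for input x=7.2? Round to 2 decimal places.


y = 1.1 * 7.2 + (-8.3)
= 7.92 + (-8.3)
= -0.38

-0.38


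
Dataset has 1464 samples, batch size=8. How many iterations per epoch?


Iterations per epoch = dataset_size / batch_size
= 1464 / 8
= 183

183


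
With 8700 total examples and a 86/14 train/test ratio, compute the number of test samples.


Train samples = 8700 * 86% = 7482
Test samples = 8700 - 7482
= 1218

1218


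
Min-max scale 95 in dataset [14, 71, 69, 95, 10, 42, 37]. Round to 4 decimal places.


Min = 10, Max = 95
Range = 95 - 10 = 85
Scaled = (x - min) / (max - min)
= (95 - 10) / 85
= 85 / 85
= 1.0000

1.0000


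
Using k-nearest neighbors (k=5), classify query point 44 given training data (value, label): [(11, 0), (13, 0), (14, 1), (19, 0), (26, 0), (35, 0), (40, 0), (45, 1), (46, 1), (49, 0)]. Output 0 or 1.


Distances from query 44:
Point 45 (class 1): distance = 1
Point 46 (class 1): distance = 2
Point 40 (class 0): distance = 4
Point 49 (class 0): distance = 5
Point 35 (class 0): distance = 9
K=5 nearest neighbors: classes = [1, 1, 0, 0, 0]
Votes for class 1: 2 / 5
Majority vote => class 0

0


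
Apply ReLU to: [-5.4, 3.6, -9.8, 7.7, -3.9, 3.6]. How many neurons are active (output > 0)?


ReLU(x) = max(0, x) for each element:
ReLU(-5.4) = 0
ReLU(3.6) = 3.6
ReLU(-9.8) = 0
ReLU(7.7) = 7.7
ReLU(-3.9) = 0
ReLU(3.6) = 3.6
Active neurons (>0): 3

3


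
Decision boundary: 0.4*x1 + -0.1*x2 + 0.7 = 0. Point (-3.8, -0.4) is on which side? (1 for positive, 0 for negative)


Compute 0.4 * -3.8 + -0.1 * -0.4 + 0.7
= -1.52 + 0.04 + 0.7
= -0.78
Since -0.78 < 0, the point is on the negative side.

0


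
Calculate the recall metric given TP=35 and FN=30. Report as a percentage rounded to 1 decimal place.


Recall = TP / (TP + FN) * 100
= 35 / (35 + 30)
= 35 / 65
= 0.5385
= 53.8%

53.8


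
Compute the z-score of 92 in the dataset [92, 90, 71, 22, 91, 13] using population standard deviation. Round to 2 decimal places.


Mean = (92 + 90 + 71 + 22 + 91 + 13) / 6 = 63.1667
Variance = sum((x_i - mean)^2) / n = 1099.8056
Std = sqrt(1099.8056) = 33.1633
Z = (x - mean) / std
= (92 - 63.1667) / 33.1633
= 28.8333 / 33.1633
= 0.87

0.87


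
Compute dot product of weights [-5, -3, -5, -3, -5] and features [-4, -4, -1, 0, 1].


Element-wise products:
-5 * -4 = 20
-3 * -4 = 12
-5 * -1 = 5
-3 * 0 = 0
-5 * 1 = -5
Sum = 20 + 12 + 5 + 0 + -5
= 32

32


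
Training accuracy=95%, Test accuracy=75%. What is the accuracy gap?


Gap = train_accuracy - test_accuracy
= 95 - 75
= 20%
This gap suggests the model is overfitting.

20


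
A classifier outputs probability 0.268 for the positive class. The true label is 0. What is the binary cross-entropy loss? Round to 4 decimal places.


For y=0: Loss = -log(1-p)
= -log(1 - 0.268)
= -log(0.732)
= -(-0.312)
= 0.3120

0.3120


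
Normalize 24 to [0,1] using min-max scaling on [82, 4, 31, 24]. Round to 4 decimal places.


Min = 4, Max = 82
Range = 82 - 4 = 78
Scaled = (x - min) / (max - min)
= (24 - 4) / 78
= 20 / 78
= 0.2564

0.2564


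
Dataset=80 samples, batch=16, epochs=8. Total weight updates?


Iterations per epoch = 80 / 16 = 5
Total updates = iterations_per_epoch * epochs
= 5 * 8
= 40

40


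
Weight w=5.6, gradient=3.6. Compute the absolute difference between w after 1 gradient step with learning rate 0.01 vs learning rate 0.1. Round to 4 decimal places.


With lr=0.01: w_new = 5.6 - 0.01 * 3.6 = 5.564
With lr=0.1: w_new = 5.6 - 0.1 * 3.6 = 5.24
Absolute difference = |5.564 - 5.24|
= 0.3240

0.3240


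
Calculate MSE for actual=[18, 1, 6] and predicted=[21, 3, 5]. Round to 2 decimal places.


Differences: [-3, -2, 1]
Squared errors: [9, 4, 1]
Sum of squared errors = 14
MSE = 14 / 3 = 4.67

4.67


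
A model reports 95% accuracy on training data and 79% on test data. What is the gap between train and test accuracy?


Gap = train_accuracy - test_accuracy
= 95 - 79
= 16%
This gap suggests the model is overfitting.

16


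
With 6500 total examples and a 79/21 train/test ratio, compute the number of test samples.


Train samples = 6500 * 79% = 5135
Test samples = 6500 - 5135
= 1365

1365


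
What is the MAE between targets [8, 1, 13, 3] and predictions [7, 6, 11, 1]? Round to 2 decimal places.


Absolute errors: [1, 5, 2, 2]
Sum of absolute errors = 10
MAE = 10 / 4 = 2.50

2.50


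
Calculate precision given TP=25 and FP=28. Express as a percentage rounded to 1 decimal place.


Precision = TP / (TP + FP) * 100
= 25 / (25 + 28)
= 25 / 53
= 0.4717
= 47.2%

47.2


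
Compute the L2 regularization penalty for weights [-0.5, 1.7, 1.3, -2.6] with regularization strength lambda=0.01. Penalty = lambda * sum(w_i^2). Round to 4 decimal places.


Squaring each weight:
(-0.5)^2 = 0.25
1.7^2 = 2.89
1.3^2 = 1.69
(-2.6)^2 = 6.76
Sum of squares = 11.59
Penalty = 0.01 * 11.59 = 0.1159

0.1159


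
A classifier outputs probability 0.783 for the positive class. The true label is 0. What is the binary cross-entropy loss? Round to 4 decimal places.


For y=0: Loss = -log(1-p)
= -log(1 - 0.783)
= -log(0.217)
= -(-1.5279)
= 1.5279

1.5279


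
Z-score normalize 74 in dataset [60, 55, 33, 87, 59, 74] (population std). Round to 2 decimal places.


Mean = (60 + 55 + 33 + 87 + 59 + 74) / 6 = 61.3333
Variance = sum((x_i - mean)^2) / n = 278.2222
Std = sqrt(278.2222) = 16.68
Z = (x - mean) / std
= (74 - 61.3333) / 16.68
= 12.6667 / 16.68
= 0.76

0.76


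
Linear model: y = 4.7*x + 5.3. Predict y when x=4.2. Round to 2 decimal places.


y = 4.7 * 4.2 + (5.3)
= 19.74 + (5.3)
= 25.04

25.04


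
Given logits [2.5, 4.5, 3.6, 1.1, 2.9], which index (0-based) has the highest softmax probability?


Softmax is a monotonic transformation, so it preserves the argmax.
We need to find the index of the maximum logit.
Index 0: 2.5
Index 1: 4.5
Index 2: 3.6
Index 3: 1.1
Index 4: 2.9
Maximum logit = 4.5 at index 1

1


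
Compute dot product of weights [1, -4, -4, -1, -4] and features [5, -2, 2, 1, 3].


Element-wise products:
1 * 5 = 5
-4 * -2 = 8
-4 * 2 = -8
-1 * 1 = -1
-4 * 3 = -12
Sum = 5 + 8 + -8 + -1 + -12
= -8

-8


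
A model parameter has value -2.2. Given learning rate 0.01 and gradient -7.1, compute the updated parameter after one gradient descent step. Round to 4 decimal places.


w_new = w_old - lr * gradient
= -2.2 - 0.01 * -7.1
= -2.2 - (-0.071)
= -2.1290

-2.1290


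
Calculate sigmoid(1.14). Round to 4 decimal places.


sigmoid(z) = 1 / (1 + exp(-z))
exp(-(1.14)) = exp(-1.14) = 0.3198
1 + 0.3198 = 1.3198
1 / 1.3198 = 0.7577

0.7577


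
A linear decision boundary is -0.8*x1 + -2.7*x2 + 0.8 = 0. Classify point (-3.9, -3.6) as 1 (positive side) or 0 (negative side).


Compute -0.8 * -3.9 + -2.7 * -3.6 + 0.8
= 3.12 + 9.72 + 0.8
= 13.64
Since 13.64 >= 0, the point is on the positive side.

1


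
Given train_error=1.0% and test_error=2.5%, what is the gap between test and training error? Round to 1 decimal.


Generalization gap = test_error - train_error
= 2.5 - 1.0
= 1.5%
A small gap suggests good generalization.

1.5


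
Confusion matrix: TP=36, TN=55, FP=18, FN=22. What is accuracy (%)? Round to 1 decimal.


Accuracy = (TP + TN) / (TP + TN + FP + FN) * 100
= (36 + 55) / (36 + 55 + 18 + 22)
= 91 / 131
= 0.6947
= 69.5%

69.5


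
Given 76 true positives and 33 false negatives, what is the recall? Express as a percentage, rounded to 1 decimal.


Recall = TP / (TP + FN) * 100
= 76 / (76 + 33)
= 76 / 109
= 0.6972
= 69.7%

69.7


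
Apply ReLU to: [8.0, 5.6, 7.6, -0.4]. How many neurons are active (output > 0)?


ReLU(x) = max(0, x) for each element:
ReLU(8.0) = 8.0
ReLU(5.6) = 5.6
ReLU(7.6) = 7.6
ReLU(-0.4) = 0
Active neurons (>0): 3

3


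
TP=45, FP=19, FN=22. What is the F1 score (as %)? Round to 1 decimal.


Precision = TP / (TP + FP) = 45 / 64 = 0.7031
Recall = TP / (TP + FN) = 45 / 67 = 0.6716
F1 = 2 * P * R / (P + R)
= 2 * 0.7031 * 0.6716 / (0.7031 + 0.6716)
= 0.9445 / 1.3748
= 0.687
As percentage: 68.7%

68.7


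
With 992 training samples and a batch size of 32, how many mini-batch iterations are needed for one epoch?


Iterations per epoch = dataset_size / batch_size
= 992 / 32
= 31

31


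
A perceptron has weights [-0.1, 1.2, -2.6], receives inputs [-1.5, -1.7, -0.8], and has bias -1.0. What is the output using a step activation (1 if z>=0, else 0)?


z = w . x + b
= -0.1*-1.5 + 1.2*-1.7 + -2.6*-0.8 + -1.0
= 0.15 + -2.04 + 2.08 + -1.0
= 0.19 + -1.0
= -0.81
Since z = -0.81 < 0, output = 0

0


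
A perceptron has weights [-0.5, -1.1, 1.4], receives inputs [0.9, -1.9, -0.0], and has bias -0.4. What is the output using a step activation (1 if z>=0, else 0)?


z = w . x + b
= -0.5*0.9 + -1.1*-1.9 + 1.4*-0.0 + -0.4
= -0.45 + 2.09 + -0.0 + -0.4
= 1.64 + -0.4
= 1.24
Since z = 1.24 >= 0, output = 1

1


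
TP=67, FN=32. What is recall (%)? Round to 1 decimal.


Recall = TP / (TP + FN) * 100
= 67 / (67 + 32)
= 67 / 99
= 0.6768
= 67.7%

67.7


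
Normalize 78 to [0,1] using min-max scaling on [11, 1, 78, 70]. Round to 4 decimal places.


Min = 1, Max = 78
Range = 78 - 1 = 77
Scaled = (x - min) / (max - min)
= (78 - 1) / 77
= 77 / 77
= 1.0000

1.0000


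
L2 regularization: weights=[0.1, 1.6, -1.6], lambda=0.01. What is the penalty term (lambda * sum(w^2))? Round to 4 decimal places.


Squaring each weight:
0.1^2 = 0.01
1.6^2 = 2.56
(-1.6)^2 = 2.56
Sum of squares = 5.13
Penalty = 0.01 * 5.13 = 0.0513

0.0513


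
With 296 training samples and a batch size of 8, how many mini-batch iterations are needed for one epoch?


Iterations per epoch = dataset_size / batch_size
= 296 / 8
= 37

37


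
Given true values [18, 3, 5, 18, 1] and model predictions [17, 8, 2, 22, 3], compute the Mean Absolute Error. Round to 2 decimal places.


Absolute errors: [1, 5, 3, 4, 2]
Sum of absolute errors = 15
MAE = 15 / 5 = 3.00

3.00


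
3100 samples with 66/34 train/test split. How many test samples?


Train samples = 3100 * 66% = 2046
Test samples = 3100 - 2046
= 1054

1054


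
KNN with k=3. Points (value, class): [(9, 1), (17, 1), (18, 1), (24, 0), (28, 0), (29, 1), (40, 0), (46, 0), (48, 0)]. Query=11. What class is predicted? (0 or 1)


Distances from query 11:
Point 9 (class 1): distance = 2
Point 17 (class 1): distance = 6
Point 18 (class 1): distance = 7
K=3 nearest neighbors: classes = [1, 1, 1]
Votes for class 1: 3 / 3
Majority vote => class 1

1


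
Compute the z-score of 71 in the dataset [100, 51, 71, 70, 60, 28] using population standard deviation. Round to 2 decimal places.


Mean = (100 + 51 + 71 + 70 + 60 + 28) / 6 = 63.3333
Variance = sum((x_i - mean)^2) / n = 476.5556
Std = sqrt(476.5556) = 21.8302
Z = (x - mean) / std
= (71 - 63.3333) / 21.8302
= 7.6667 / 21.8302
= 0.35

0.35


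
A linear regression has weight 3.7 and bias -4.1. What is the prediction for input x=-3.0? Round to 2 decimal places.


y = 3.7 * -3.0 + (-4.1)
= -11.1 + (-4.1)
= -15.20

-15.20


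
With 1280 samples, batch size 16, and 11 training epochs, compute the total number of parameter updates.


Iterations per epoch = 1280 / 16 = 80
Total updates = iterations_per_epoch * epochs
= 80 * 11
= 880

880


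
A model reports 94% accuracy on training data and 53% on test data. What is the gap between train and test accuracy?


Gap = train_accuracy - test_accuracy
= 94 - 53
= 41%
This large gap strongly indicates overfitting.

41


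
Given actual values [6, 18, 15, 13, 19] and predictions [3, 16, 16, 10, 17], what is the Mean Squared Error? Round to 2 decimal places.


Differences: [3, 2, -1, 3, 2]
Squared errors: [9, 4, 1, 9, 4]
Sum of squared errors = 27
MSE = 27 / 5 = 5.40

5.40


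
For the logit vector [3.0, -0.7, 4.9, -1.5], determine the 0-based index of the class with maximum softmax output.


Softmax is a monotonic transformation, so it preserves the argmax.
We need to find the index of the maximum logit.
Index 0: 3.0
Index 1: -0.7
Index 2: 4.9
Index 3: -1.5
Maximum logit = 4.9 at index 2

2


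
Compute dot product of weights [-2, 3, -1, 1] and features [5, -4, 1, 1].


Element-wise products:
-2 * 5 = -10
3 * -4 = -12
-1 * 1 = -1
1 * 1 = 1
Sum = -10 + -12 + -1 + 1
= -22

-22


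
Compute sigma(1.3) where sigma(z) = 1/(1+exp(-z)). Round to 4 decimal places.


sigmoid(z) = 1 / (1 + exp(-z))
exp(-(1.3)) = exp(-1.3) = 0.2725
1 + 0.2725 = 1.2725
1 / 1.2725 = 0.7858

0.7858


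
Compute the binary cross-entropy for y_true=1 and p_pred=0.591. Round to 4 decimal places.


For y=1: Loss = -log(p)
= -log(0.591)
= -(-0.5259)
= 0.5259

0.5259


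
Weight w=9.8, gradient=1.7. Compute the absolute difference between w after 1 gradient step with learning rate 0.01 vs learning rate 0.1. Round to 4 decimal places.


With lr=0.01: w_new = 9.8 - 0.01 * 1.7 = 9.783
With lr=0.1: w_new = 9.8 - 0.1 * 1.7 = 9.63
Absolute difference = |9.783 - 9.63|
= 0.1530

0.1530
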